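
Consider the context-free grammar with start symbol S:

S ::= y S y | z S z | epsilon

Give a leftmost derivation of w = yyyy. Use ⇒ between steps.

S ⇒ ySy ⇒ yySyy ⇒ yyyy

S ⇒ ySy   [S ::= y S y]
ySy ⇒ yySyy   [S ::= y S y]
yySyy ⇒ yyyy   [S ::= epsilon]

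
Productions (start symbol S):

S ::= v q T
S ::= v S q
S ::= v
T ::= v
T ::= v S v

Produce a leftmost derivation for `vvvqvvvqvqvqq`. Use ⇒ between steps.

S⇒vSq⇒vvSqq⇒vvvqTqq⇒vvvqvSvqq⇒vvvqvvSqvqq⇒vvvqvvvqTqvqq⇒vvvqvvvqvqvqq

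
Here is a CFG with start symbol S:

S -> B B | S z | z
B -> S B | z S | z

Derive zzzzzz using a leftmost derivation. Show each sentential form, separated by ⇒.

S ⇒ Sz   [S -> S z]
Sz ⇒ BBz   [S -> B B]
BBz ⇒ SBBz   [B -> S B]
SBBz ⇒ zBBz   [S -> z]
zBBz ⇒ zzSBz   [B -> z S]
zzSBz ⇒ zzBBBz   [S -> B B]
zzBBBz ⇒ zzzBBz   [B -> z]
zzzBBz ⇒ zzzzBz   [B -> z]
zzzzBz ⇒ zzzzzz   [B -> z]

S ⇒ Sz ⇒ BBz ⇒ SBBz ⇒ zBBz ⇒ zzSBz ⇒ zzBBBz ⇒ zzzBBz ⇒ zzzzBz ⇒ zzzzzz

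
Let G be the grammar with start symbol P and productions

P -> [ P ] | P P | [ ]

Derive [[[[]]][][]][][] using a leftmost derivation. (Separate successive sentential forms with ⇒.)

P ⇒ PP   [P -> P P]
PP ⇒ PPP   [P -> P P]
PPP ⇒ [P]PP   [P -> [ P ]]
[P]PP ⇒ [PP]PP   [P -> P P]
[PP]PP ⇒ [PPP]PP   [P -> P P]
[PPP]PP ⇒ [[P]PP]PP   [P -> [ P ]]
[[P]PP]PP ⇒ [[[P]]PP]PP   [P -> [ P ]]
[[[P]]PP]PP ⇒ [[[[]]]PP]PP   [P -> [ ]]
[[[[]]]PP]PP ⇒ [[[[]]][]P]PP   [P -> [ ]]
[[[[]]][]P]PP ⇒ [[[[]]][][]]PP   [P -> [ ]]
[[[[]]][][]]PP ⇒ [[[[]]][][]][]P   [P -> [ ]]
[[[[]]][][]][]P ⇒ [[[[]]][][]][][]   [P -> [ ]]

P ⇒ PP ⇒ PPP ⇒ [P]PP ⇒ [PP]PP ⇒ [PPP]PP ⇒ [[P]PP]PP ⇒ [[[P]]PP]PP ⇒ [[[[]]]PP]PP ⇒ [[[[]]][]P]PP ⇒ [[[[]]][][]]PP ⇒ [[[[]]][][]][]P ⇒ [[[[]]][][]][][]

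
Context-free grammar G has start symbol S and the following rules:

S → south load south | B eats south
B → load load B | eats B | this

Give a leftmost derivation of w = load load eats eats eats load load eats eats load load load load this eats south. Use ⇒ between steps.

S ⇒ B eats south ⇒ load load B eats south ⇒ load load eats B eats south ⇒ load load eats eats B eats south ⇒ load load eats eats eats B eats south ⇒ load load eats eats eats load load B eats south ⇒ load load eats eats eats load load eats B eats south ⇒ load load eats eats eats load load eats eats B eats south ⇒ load load eats eats eats load load eats eats load load B eats south ⇒ load load eats eats eats load load eats eats load load load load B eats south ⇒ load load eats eats eats load load eats eats load load load load this eats south

S ⇒ B eats south   [S → B eats south]
B eats south ⇒ load load B eats south   [B → load load B]
load load B eats south ⇒ load load eats B eats south   [B → eats B]
load load eats B eats south ⇒ load load eats eats B eats south   [B → eats B]
load load eats eats B eats south ⇒ load load eats eats eats B eats south   [B → eats B]
load load eats eats eats B eats south ⇒ load load eats eats eats load load B eats south   [B → load load B]
load load eats eats eats load load B eats south ⇒ load load eats eats eats load load eats B eats south   [B → eats B]
load load eats eats eats load load eats B eats south ⇒ load load eats eats eats load load eats eats B eats south   [B → eats B]
load load eats eats eats load load eats eats B eats south ⇒ load load eats eats eats load load eats eats load load B eats south   [B → load load B]
load load eats eats eats load load eats eats load load B eats south ⇒ load load eats eats eats load load eats eats load load load load B eats south   [B → load load B]
load load eats eats eats load load eats eats load load load load B eats south ⇒ load load eats eats eats load load eats eats load load load load this eats south   [B → this]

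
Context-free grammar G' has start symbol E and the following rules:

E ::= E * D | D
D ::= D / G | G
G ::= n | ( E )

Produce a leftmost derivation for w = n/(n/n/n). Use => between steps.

E => D => D/G => G/G => n/G => n/(E) => n/(D) => n/(D/G) => n/(D/G/G) => n/(G/G/G) => n/(n/G/G) => n/(n/n/G) => n/(n/n/n)

E => D   [E ::= D]
D => D/G   [D ::= D / G]
D/G => G/G   [D ::= G]
G/G => n/G   [G ::= n]
n/G => n/(E)   [G ::= ( E )]
n/(E) => n/(D)   [E ::= D]
n/(D) => n/(D/G)   [D ::= D / G]
n/(D/G) => n/(D/G/G)   [D ::= D / G]
n/(D/G/G) => n/(G/G/G)   [D ::= G]
n/(G/G/G) => n/(n/G/G)   [G ::= n]
n/(n/G/G) => n/(n/n/G)   [G ::= n]
n/(n/n/G) => n/(n/n/n)   [G ::= n]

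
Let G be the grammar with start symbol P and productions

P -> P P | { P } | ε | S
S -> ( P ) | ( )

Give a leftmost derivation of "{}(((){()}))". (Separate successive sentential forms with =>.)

P => PP   [P -> P P]
PP => {P}P   [P -> { P }]
{P}P => {}P   [P -> ε]
{}P => {}S   [P -> S]
{}S => {}(P)   [S -> ( P )]
{}(P) => {}(S)   [P -> S]
{}(S) => {}((P))   [S -> ( P )]
{}((P)) => {}((PP))   [P -> P P]
{}((PP)) => {}((SP))   [P -> S]
{}((SP)) => {}(((P)P))   [S -> ( P )]
{}(((P)P)) => {}((()P))   [P -> ε]
{}((()P)) => {}(((){P}))   [P -> { P }]
{}(((){P})) => {}(((){S}))   [P -> S]
{}(((){S})) => {}(((){()}))   [S -> ( )]

P => PP => {P}P => {}P => {}S => {}(P) => {}(S) => {}((P)) => {}((PP)) => {}((SP)) => {}(((P)P)) => {}((()P)) => {}(((){P})) => {}(((){S})) => {}(((){()}))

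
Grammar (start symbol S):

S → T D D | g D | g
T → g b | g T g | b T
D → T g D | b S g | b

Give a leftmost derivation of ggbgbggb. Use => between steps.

S => TDD => gTgDD => ggbgDD => ggbgbSgD => ggbgbggD => ggbgbggb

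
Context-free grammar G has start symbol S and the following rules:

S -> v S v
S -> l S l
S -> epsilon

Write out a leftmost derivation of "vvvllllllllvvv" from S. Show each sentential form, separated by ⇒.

S ⇒ vSv   [S -> v S v]
vSv ⇒ vvSvv   [S -> v S v]
vvSvv ⇒ vvvSvvv   [S -> v S v]
vvvSvvv ⇒ vvvlSlvvv   [S -> l S l]
vvvlSlvvv ⇒ vvvllSllvvv   [S -> l S l]
vvvllSllvvv ⇒ vvvlllSlllvvv   [S -> l S l]
vvvlllSlllvvv ⇒ vvvllllSllllvvv   [S -> l S l]
vvvllllSllllvvv ⇒ vvvllllllllvvv   [S -> epsilon]

S⇒vSv⇒vvSvv⇒vvvSvvv⇒vvvlSlvvv⇒vvvllSllvvv⇒vvvlllSlllvvv⇒vvvllllSllllvvv⇒vvvllllllllvvv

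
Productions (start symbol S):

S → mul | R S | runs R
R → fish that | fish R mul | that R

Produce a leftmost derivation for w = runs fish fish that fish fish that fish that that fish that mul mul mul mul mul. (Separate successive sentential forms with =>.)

S => runs R   [S → runs R]
runs R => runs fish R mul   [R → fish R mul]
runs fish R mul => runs fish fish R mul mul   [R → fish R mul]
runs fish fish R mul mul => runs fish fish that R mul mul   [R → that R]
runs fish fish that R mul mul => runs fish fish that fish R mul mul mul   [R → fish R mul]
runs fish fish that fish R mul mul mul => runs fish fish that fish fish R mul mul mul mul   [R → fish R mul]
runs fish fish that fish fish R mul mul mul mul => runs fish fish that fish fish that R mul mul mul mul   [R → that R]
runs fish fish that fish fish that R mul mul mul mul => runs fish fish that fish fish that fish R mul mul mul mul mul   [R → fish R mul]
runs fish fish that fish fish that fish R mul mul mul mul mul => runs fish fish that fish fish that fish that R mul mul mul mul mul   [R → that R]
runs fish fish that fish fish that fish that R mul mul mul mul mul => runs fish fish that fish fish that fish that that R mul mul mul mul mul   [R → that R]
runs fish fish that fish fish that fish that that R mul mul mul mul mul => runs fish fish that fish fish that fish that that fish that mul mul mul mul mul   [R → fish that]

S => runs R => runs fish R mul => runs fish fish R mul mul => runs fish fish that R mul mul => runs fish fish that fish R mul mul mul => runs fish fish that fish fish R mul mul mul mul => runs fish fish that fish fish that R mul mul mul mul => runs fish fish that fish fish that fish R mul mul mul mul mul => runs fish fish that fish fish that fish that R mul mul mul mul mul => runs fish fish that fish fish that fish that that R mul mul mul mul mul => runs fish fish that fish fish that fish that that fish that mul mul mul mul mul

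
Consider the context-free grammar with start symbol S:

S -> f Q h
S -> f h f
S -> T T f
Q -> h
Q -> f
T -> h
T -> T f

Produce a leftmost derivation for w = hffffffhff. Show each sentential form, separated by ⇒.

S ⇒ TTf   [S -> T T f]
TTf ⇒ TfTf   [T -> T f]
TfTf ⇒ TffTf   [T -> T f]
TffTf ⇒ TfffTf   [T -> T f]
TfffTf ⇒ TffffTf   [T -> T f]
TffffTf ⇒ TfffffTf   [T -> T f]
TfffffTf ⇒ TffffffTf   [T -> T f]
TffffffTf ⇒ hffffffTf   [T -> h]
hffffffTf ⇒ hffffffTff   [T -> T f]
hffffffTff ⇒ hffffffhff   [T -> h]

S⇒TTf⇒TfTf⇒TffTf⇒TfffTf⇒TffffTf⇒TfffffTf⇒TffffffTf⇒hffffffTf⇒hffffffTff⇒hffffffhff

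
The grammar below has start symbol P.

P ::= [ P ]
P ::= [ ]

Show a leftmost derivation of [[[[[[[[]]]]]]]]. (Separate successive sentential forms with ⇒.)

P ⇒ [P] ⇒ [[P]] ⇒ [[[P]]] ⇒ [[[[P]]]] ⇒ [[[[[P]]]]] ⇒ [[[[[[P]]]]]] ⇒ [[[[[[[P]]]]]]] ⇒ [[[[[[[[]]]]]]]]

P ⇒ [P]   [P ::= [ P ]]
[P] ⇒ [[P]]   [P ::= [ P ]]
[[P]] ⇒ [[[P]]]   [P ::= [ P ]]
[[[P]]] ⇒ [[[[P]]]]   [P ::= [ P ]]
[[[[P]]]] ⇒ [[[[[P]]]]]   [P ::= [ P ]]
[[[[[P]]]]] ⇒ [[[[[[P]]]]]]   [P ::= [ P ]]
[[[[[[P]]]]]] ⇒ [[[[[[[P]]]]]]]   [P ::= [ P ]]
[[[[[[[P]]]]]]] ⇒ [[[[[[[[]]]]]]]]   [P ::= [ ]]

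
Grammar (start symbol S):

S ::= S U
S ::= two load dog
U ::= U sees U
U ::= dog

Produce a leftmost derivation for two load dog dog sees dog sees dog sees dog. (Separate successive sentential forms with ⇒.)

S ⇒ S U   [S ::= S U]
S U ⇒ two load dog U   [S ::= two load dog]
two load dog U ⇒ two load dog U sees U   [U ::= U sees U]
two load dog U sees U ⇒ two load dog U sees U sees U   [U ::= U sees U]
two load dog U sees U sees U ⇒ two load dog dog sees U sees U   [U ::= dog]
two load dog dog sees U sees U ⇒ two load dog dog sees U sees U sees U   [U ::= U sees U]
two load dog dog sees U sees U sees U ⇒ two load dog dog sees dog sees U sees U   [U ::= dog]
two load dog dog sees dog sees U sees U ⇒ two load dog dog sees dog sees dog sees U   [U ::= dog]
two load dog dog sees dog sees dog sees U ⇒ two load dog dog sees dog sees dog sees dog   [U ::= dog]

S ⇒ S U ⇒ two load dog U ⇒ two load dog U sees U ⇒ two load dog U sees U sees U ⇒ two load dog dog sees U sees U ⇒ two load dog dog sees U sees U sees U ⇒ two load dog dog sees dog sees U sees U ⇒ two load dog dog sees dog sees dog sees U ⇒ two load dog dog sees dog sees dog sees dog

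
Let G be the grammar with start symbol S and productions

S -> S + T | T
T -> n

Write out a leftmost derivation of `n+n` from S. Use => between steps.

S => S+T => T+T => n+T => n+n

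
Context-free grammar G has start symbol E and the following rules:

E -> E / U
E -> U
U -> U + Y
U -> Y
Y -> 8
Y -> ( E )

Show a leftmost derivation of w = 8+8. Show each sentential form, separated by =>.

E=>U=>U+Y=>Y+Y=>8+Y=>8+8

E => U   [E -> U]
U => U+Y   [U -> U + Y]
U+Y => Y+Y   [U -> Y]
Y+Y => 8+Y   [Y -> 8]
8+Y => 8+8   [Y -> 8]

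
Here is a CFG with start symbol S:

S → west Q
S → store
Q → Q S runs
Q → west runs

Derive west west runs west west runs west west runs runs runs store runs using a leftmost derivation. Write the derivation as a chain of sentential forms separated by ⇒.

S ⇒ west Q ⇒ west Q S runs ⇒ west Q S runs S runs ⇒ west west runs S runs S runs ⇒ west west runs west Q runs S runs ⇒ west west runs west Q S runs runs S runs ⇒ west west runs west west runs S runs runs S runs ⇒ west west runs west west runs west Q runs runs S runs ⇒ west west runs west west runs west west runs runs runs S runs ⇒ west west runs west west runs west west runs runs runs store runs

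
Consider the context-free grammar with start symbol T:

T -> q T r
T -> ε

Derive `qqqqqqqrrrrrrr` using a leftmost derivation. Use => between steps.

T => qTr   [T -> q T r]
qTr => qqTrr   [T -> q T r]
qqTrr => qqqTrrr   [T -> q T r]
qqqTrrr => qqqqTrrrr   [T -> q T r]
qqqqTrrrr => qqqqqTrrrrr   [T -> q T r]
qqqqqTrrrrr => qqqqqqTrrrrrr   [T -> q T r]
qqqqqqTrrrrrr => qqqqqqqTrrrrrrr   [T -> q T r]
qqqqqqqTrrrrrrr => qqqqqqqrrrrrrr   [T -> ε]

T => qTr => qqTrr => qqqTrrr => qqqqTrrrr => qqqqqTrrrrr => qqqqqqTrrrrrr => qqqqqqqTrrrrrrr => qqqqqqqrrrrrrr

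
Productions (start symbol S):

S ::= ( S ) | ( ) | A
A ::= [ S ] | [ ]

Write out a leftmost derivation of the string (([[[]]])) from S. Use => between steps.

S => (S) => ((S)) => ((A)) => (([S])) => (([A])) => (([[S]])) => (([[A]])) => (([[[]]]))

S => (S)   [S ::= ( S )]
(S) => ((S))   [S ::= ( S )]
((S)) => ((A))   [S ::= A]
((A)) => (([S]))   [A ::= [ S ]]
(([S])) => (([A]))   [S ::= A]
(([A])) => (([[S]]))   [A ::= [ S ]]
(([[S]])) => (([[A]]))   [S ::= A]
(([[A]])) => (([[[]]]))   [A ::= [ ]]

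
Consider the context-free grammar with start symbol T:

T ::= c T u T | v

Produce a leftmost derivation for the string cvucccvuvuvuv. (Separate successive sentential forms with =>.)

T => cTuT   [T ::= c T u T]
cTuT => cvuT   [T ::= v]
cvuT => cvucTuT   [T ::= c T u T]
cvucTuT => cvuccTuTuT   [T ::= c T u T]
cvuccTuTuT => cvucccTuTuTuT   [T ::= c T u T]
cvucccTuTuTuT => cvucccvuTuTuT   [T ::= v]
cvucccvuTuTuT => cvucccvuvuTuT   [T ::= v]
cvucccvuvuTuT => cvucccvuvuvuT   [T ::= v]
cvucccvuvuvuT => cvucccvuvuvuv   [T ::= v]

T=>cTuT=>cvuT=>cvucTuT=>cvuccTuTuT=>cvucccTuTuTuT=>cvucccvuTuTuT=>cvucccvuvuTuT=>cvucccvuvuvuT=>cvucccvuvuvuv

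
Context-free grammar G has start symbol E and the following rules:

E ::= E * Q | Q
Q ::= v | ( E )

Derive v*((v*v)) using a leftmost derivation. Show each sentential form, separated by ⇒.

E ⇒ E*Q   [E ::= E * Q]
E*Q ⇒ Q*Q   [E ::= Q]
Q*Q ⇒ v*Q   [Q ::= v]
v*Q ⇒ v*(E)   [Q ::= ( E )]
v*(E) ⇒ v*(Q)   [E ::= Q]
v*(Q) ⇒ v*((E))   [Q ::= ( E )]
v*((E)) ⇒ v*((E*Q))   [E ::= E * Q]
v*((E*Q)) ⇒ v*((Q*Q))   [E ::= Q]
v*((Q*Q)) ⇒ v*((v*Q))   [Q ::= v]
v*((v*Q)) ⇒ v*((v*v))   [Q ::= v]

E ⇒ E*Q ⇒ Q*Q ⇒ v*Q ⇒ v*(E) ⇒ v*(Q) ⇒ v*((E)) ⇒ v*((E*Q)) ⇒ v*((Q*Q)) ⇒ v*((v*Q)) ⇒ v*((v*v))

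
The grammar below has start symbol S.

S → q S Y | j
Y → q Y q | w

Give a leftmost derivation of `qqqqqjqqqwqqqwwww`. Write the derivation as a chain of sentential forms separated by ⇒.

S ⇒ qSY ⇒ qqSYY ⇒ qqqSYYY ⇒ qqqqSYYYY ⇒ qqqqqSYYYYY ⇒ qqqqqjYYYYY ⇒ qqqqqjqYqYYYY ⇒ qqqqqjqqYqqYYYY ⇒ qqqqqjqqqYqqqYYYY ⇒ qqqqqjqqqwqqqYYYY ⇒ qqqqqjqqqwqqqwYYY ⇒ qqqqqjqqqwqqqwwYY ⇒ qqqqqjqqqwqqqwwwY ⇒ qqqqqjqqqwqqqwwww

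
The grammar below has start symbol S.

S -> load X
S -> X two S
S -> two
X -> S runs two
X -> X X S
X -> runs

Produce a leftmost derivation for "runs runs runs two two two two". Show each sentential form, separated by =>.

S => X two S   [S -> X two S]
X two S => X X S two S   [X -> X X S]
X X S two S => runs X S two S   [X -> runs]
runs X S two S => runs X X S S two S   [X -> X X S]
runs X X S S two S => runs runs X S S two S   [X -> runs]
runs runs X S S two S => runs runs runs S S two S   [X -> runs]
runs runs runs S S two S => runs runs runs two S two S   [S -> two]
runs runs runs two S two S => runs runs runs two two two S   [S -> two]
runs runs runs two two two S => runs runs runs two two two two   [S -> two]

S => X two S => X X S two S => runs X S two S => runs X X S S two S => runs runs X S S two S => runs runs runs S S two S => runs runs runs two S two S => runs runs runs two two two S => runs runs runs two two two two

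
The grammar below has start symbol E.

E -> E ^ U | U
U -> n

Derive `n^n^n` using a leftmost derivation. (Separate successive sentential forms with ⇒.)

E ⇒ E^U ⇒ E^U^U ⇒ U^U^U ⇒ n^U^U ⇒ n^n^U ⇒ n^n^n

E ⇒ E^U   [E -> E ^ U]
E^U ⇒ E^U^U   [E -> E ^ U]
E^U^U ⇒ U^U^U   [E -> U]
U^U^U ⇒ n^U^U   [U -> n]
n^U^U ⇒ n^n^U   [U -> n]
n^n^U ⇒ n^n^n   [U -> n]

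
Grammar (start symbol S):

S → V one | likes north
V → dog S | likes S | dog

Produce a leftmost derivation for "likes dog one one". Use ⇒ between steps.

S ⇒ V one ⇒ likes S one ⇒ likes V one one ⇒ likes dog one one

S ⇒ V one   [S → V one]
V one ⇒ likes S one   [V → likes S]
likes S one ⇒ likes V one one   [S → V one]
likes V one one ⇒ likes dog one one   [V → dog]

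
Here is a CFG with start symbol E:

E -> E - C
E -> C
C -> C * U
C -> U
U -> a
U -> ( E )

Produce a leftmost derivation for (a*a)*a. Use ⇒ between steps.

E⇒C⇒C*U⇒U*U⇒(E)*U⇒(C)*U⇒(C*U)*U⇒(U*U)*U⇒(a*U)*U⇒(a*a)*U⇒(a*a)*a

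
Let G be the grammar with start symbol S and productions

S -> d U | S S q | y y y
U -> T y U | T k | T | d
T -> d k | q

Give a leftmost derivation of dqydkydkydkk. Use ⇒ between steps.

S ⇒ dU   [S -> d U]
dU ⇒ dTyU   [U -> T y U]
dTyU ⇒ dqyU   [T -> q]
dqyU ⇒ dqyTyU   [U -> T y U]
dqyTyU ⇒ dqydkyU   [T -> d k]
dqydkyU ⇒ dqydkyTyU   [U -> T y U]
dqydkyTyU ⇒ dqydkydkyU   [T -> d k]
dqydkydkyU ⇒ dqydkydkyTk   [U -> T k]
dqydkydkyTk ⇒ dqydkydkydkk   [T -> d k]

S ⇒ dU ⇒ dTyU ⇒ dqyU ⇒ dqyTyU ⇒ dqydkyU ⇒ dqydkyTyU ⇒ dqydkydkyU ⇒ dqydkydkyTk ⇒ dqydkydkydkk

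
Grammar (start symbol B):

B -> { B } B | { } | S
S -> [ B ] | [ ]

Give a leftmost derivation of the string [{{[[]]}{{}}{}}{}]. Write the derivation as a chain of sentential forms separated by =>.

B => S => [B] => [{B}B] => [{{B}B}B] => [{{S}B}B] => [{{[B]}B}B] => [{{[S]}B}B] => [{{[[]]}B}B] => [{{[[]]}{B}B}B] => [{{[[]]}{{}}B}B] => [{{[[]]}{{}}{}}B] => [{{[[]]}{{}}{}}{}]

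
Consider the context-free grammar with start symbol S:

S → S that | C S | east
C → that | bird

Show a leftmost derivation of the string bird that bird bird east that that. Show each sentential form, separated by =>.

S => C S => bird S => bird S that => bird S that that => bird C S that that => bird that S that that => bird that C S that that => bird that bird S that that => bird that bird C S that that => bird that bird bird S that that => bird that bird bird east that that

S => C S   [S → C S]
C S => bird S   [C → bird]
bird S => bird S that   [S → S that]
bird S that => bird S that that   [S → S that]
bird S that that => bird C S that that   [S → C S]
bird C S that that => bird that S that that   [C → that]
bird that S that that => bird that C S that that   [S → C S]
bird that C S that that => bird that bird S that that   [C → bird]
bird that bird S that that => bird that bird C S that that   [S → C S]
bird that bird C S that that => bird that bird bird S that that   [C → bird]
bird that bird bird S that that => bird that bird bird east that that   [S → east]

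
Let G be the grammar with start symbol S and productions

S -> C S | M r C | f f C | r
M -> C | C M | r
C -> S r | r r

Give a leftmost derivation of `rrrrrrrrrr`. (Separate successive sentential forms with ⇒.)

S ⇒ MrC ⇒ CrC ⇒ rrrC ⇒ rrrSr ⇒ rrrCSr ⇒ rrrSrSr ⇒ rrrMrCrSr ⇒ rrrrrCrSr ⇒ rrrrrrrrSr ⇒ rrrrrrrrrr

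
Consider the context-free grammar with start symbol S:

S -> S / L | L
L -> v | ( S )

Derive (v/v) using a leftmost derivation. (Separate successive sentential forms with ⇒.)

S ⇒ L ⇒ (S) ⇒ (S/L) ⇒ (L/L) ⇒ (v/L) ⇒ (v/v)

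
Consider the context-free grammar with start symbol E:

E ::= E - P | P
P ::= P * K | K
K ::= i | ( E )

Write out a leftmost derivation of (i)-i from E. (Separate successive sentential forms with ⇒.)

E ⇒ E-P   [E ::= E - P]
E-P ⇒ P-P   [E ::= P]
P-P ⇒ K-P   [P ::= K]
K-P ⇒ (E)-P   [K ::= ( E )]
(E)-P ⇒ (P)-P   [E ::= P]
(P)-P ⇒ (K)-P   [P ::= K]
(K)-P ⇒ (i)-P   [K ::= i]
(i)-P ⇒ (i)-K   [P ::= K]
(i)-K ⇒ (i)-i   [K ::= i]

E⇒E-P⇒P-P⇒K-P⇒(E)-P⇒(P)-P⇒(K)-P⇒(i)-P⇒(i)-K⇒(i)-i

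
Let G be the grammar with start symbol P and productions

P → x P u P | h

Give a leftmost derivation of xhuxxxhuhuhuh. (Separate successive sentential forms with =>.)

P=>xPuP=>xhuP=>xhuxPuP=>xhuxxPuPuP=>xhuxxxPuPuPuP=>xhuxxxhuPuPuP=>xhuxxxhuhuPuP=>xhuxxxhuhuhuP=>xhuxxxhuhuhuh

P => xPuP   [P → x P u P]
xPuP => xhuP   [P → h]
xhuP => xhuxPuP   [P → x P u P]
xhuxPuP => xhuxxPuPuP   [P → x P u P]
xhuxxPuPuP => xhuxxxPuPuPuP   [P → x P u P]
xhuxxxPuPuPuP => xhuxxxhuPuPuP   [P → h]
xhuxxxhuPuPuP => xhuxxxhuhuPuP   [P → h]
xhuxxxhuhuPuP => xhuxxxhuhuhuP   [P → h]
xhuxxxhuhuhuP => xhuxxxhuhuhuh   [P → h]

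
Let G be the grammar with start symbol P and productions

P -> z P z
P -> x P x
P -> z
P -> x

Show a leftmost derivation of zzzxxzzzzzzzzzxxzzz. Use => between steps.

P=>zPz=>zzPzz=>zzzPzzz=>zzzxPxzzz=>zzzxxPxxzzz=>zzzxxzPzxxzzz=>zzzxxzzPzzxxzzz=>zzzxxzzzPzzzxxzzz=>zzzxxzzzzPzzzzxxzzz=>zzzxxzzzzzzzzzxxzzz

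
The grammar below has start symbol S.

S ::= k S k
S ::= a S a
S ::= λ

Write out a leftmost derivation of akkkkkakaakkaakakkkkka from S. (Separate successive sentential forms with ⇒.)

S⇒aSa⇒akSka⇒akkSkka⇒akkkSkkka⇒akkkkSkkkka⇒akkkkkSkkkkka⇒akkkkkaSakkkkka⇒akkkkkakSkakkkkka⇒akkkkkakaSakakkkkka⇒akkkkkakaaSaakakkkkka⇒akkkkkakaakSkaakakkkkka⇒akkkkkakaakkaakakkkkka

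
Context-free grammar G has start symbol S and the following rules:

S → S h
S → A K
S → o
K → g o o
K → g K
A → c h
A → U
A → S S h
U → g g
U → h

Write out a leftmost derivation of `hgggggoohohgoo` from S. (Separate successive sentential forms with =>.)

S => AK => SShK => ShShK => AKhShK => UKhShK => hKhShK => hgKhShK => hggKhShK => hgggKhShK => hggggKhShK => hgggggoohShK => hgggggoohohK => hgggggoohohgoo

S => AK   [S → A K]
AK => SShK   [A → S S h]
SShK => ShShK   [S → S h]
ShShK => AKhShK   [S → A K]
AKhShK => UKhShK   [A → U]
UKhShK => hKhShK   [U → h]
hKhShK => hgKhShK   [K → g K]
hgKhShK => hggKhShK   [K → g K]
hggKhShK => hgggKhShK   [K → g K]
hgggKhShK => hggggKhShK   [K → g K]
hggggKhShK => hgggggoohShK   [K → g o o]
hgggggoohShK => hgggggoohohK   [S → o]
hgggggoohohK => hgggggoohohgoo   [K → g o o]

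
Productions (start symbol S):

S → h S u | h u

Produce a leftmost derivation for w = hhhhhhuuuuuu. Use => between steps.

S => hSu => hhSuu => hhhSuuu => hhhhSuuuu => hhhhhSuuuuu => hhhhhhuuuuuu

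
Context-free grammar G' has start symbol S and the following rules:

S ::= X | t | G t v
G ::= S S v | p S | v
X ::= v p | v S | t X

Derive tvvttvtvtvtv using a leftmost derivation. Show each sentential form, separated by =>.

S => X   [S ::= X]
X => tX   [X ::= t X]
tX => tvS   [X ::= v S]
tvS => tvGtv   [S ::= G t v]
tvGtv => tvSSvtv   [G ::= S S v]
tvSSvtv => tvXSvtv   [S ::= X]
tvXSvtv => tvvSSvtv   [X ::= v S]
tvvSSvtv => tvvGtvSvtv   [S ::= G t v]
tvvGtvSvtv => tvvSSvtvSvtv   [G ::= S S v]
tvvSSvtvSvtv => tvvtSvtvSvtv   [S ::= t]
tvvtSvtvSvtv => tvvttvtvSvtv   [S ::= t]
tvvttvtvSvtv => tvvttvtvtvtv   [S ::= t]

S => X => tX => tvS => tvGtv => tvSSvtv => tvXSvtv => tvvSSvtv => tvvGtvSvtv => tvvSSvtvSvtv => tvvtSvtvSvtv => tvvttvtvSvtv => tvvttvtvtvtv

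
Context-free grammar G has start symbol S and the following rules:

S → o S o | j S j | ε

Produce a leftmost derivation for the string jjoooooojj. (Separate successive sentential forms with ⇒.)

S⇒jSj⇒jjSjj⇒jjoSojj⇒jjooSoojj⇒jjoooSooojj⇒jjoooooojj

S ⇒ jSj   [S → j S j]
jSj ⇒ jjSjj   [S → j S j]
jjSjj ⇒ jjoSojj   [S → o S o]
jjoSojj ⇒ jjooSoojj   [S → o S o]
jjooSoojj ⇒ jjoooSooojj   [S → o S o]
jjoooSooojj ⇒ jjoooooojj   [S → ε]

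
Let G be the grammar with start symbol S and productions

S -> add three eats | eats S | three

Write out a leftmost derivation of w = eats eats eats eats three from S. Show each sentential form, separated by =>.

S => eats S => eats eats S => eats eats eats S => eats eats eats eats S => eats eats eats eats three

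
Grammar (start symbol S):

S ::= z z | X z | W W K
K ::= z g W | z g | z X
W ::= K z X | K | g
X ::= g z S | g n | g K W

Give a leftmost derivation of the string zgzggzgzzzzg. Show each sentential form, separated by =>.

S => WWK => KWK => zgWK => zgKzXK => zgzgWzXK => zgzggzXK => zgzggzgzSK => zgzggzgzzzK => zgzggzgzzzzg

S => WWK   [S ::= W W K]
WWK => KWK   [W ::= K]
KWK => zgWK   [K ::= z g]
zgWK => zgKzXK   [W ::= K z X]
zgKzXK => zgzgWzXK   [K ::= z g W]
zgzgWzXK => zgzggzXK   [W ::= g]
zgzggzXK => zgzggzgzSK   [X ::= g z S]
zgzggzgzSK => zgzggzgzzzK   [S ::= z z]
zgzggzgzzzK => zgzggzgzzzzg   [K ::= z g]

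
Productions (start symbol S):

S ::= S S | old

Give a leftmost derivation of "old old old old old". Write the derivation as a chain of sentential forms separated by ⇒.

S ⇒ S S ⇒ S S S ⇒ S S S S ⇒ S S S S S ⇒ old S S S S ⇒ old old S S S ⇒ old old old S S ⇒ old old old old S ⇒ old old old old old

S ⇒ S S   [S ::= S S]
S S ⇒ S S S   [S ::= S S]
S S S ⇒ S S S S   [S ::= S S]
S S S S ⇒ S S S S S   [S ::= S S]
S S S S S ⇒ old S S S S   [S ::= old]
old S S S S ⇒ old old S S S   [S ::= old]
old old S S S ⇒ old old old S S   [S ::= old]
old old old S S ⇒ old old old old S   [S ::= old]
old old old old S ⇒ old old old old old   [S ::= old]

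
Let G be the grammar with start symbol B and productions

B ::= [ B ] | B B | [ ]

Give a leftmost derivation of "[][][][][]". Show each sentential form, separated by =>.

B=>BB=>BBB=>BBBB=>BBBBB=>[]BBBB=>[][]BBB=>[][][]BB=>[][][][]B=>[][][][][]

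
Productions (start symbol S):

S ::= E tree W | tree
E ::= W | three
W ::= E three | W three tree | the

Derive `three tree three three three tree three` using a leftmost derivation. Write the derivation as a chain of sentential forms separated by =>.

S => E tree W => three tree W => three tree E three => three tree W three => three tree W three tree three => three tree E three three tree three => three tree three three three tree three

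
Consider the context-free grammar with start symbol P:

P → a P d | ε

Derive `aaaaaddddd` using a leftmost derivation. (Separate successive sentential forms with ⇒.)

P⇒aPd⇒aaPdd⇒aaaPddd⇒aaaaPdddd⇒aaaaaPddddd⇒aaaaaddddd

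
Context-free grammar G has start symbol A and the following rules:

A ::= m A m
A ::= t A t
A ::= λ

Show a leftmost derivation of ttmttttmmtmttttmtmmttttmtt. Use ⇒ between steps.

A ⇒ tAt   [A ::= t A t]
tAt ⇒ ttAtt   [A ::= t A t]
ttAtt ⇒ ttmAmtt   [A ::= m A m]
ttmAmtt ⇒ ttmtAtmtt   [A ::= t A t]
ttmtAtmtt ⇒ ttmttAttmtt   [A ::= t A t]
ttmttAttmtt ⇒ ttmtttAtttmtt   [A ::= t A t]
ttmtttAtttmtt ⇒ ttmttttAttttmtt   [A ::= t A t]
ttmttttAttttmtt ⇒ ttmttttmAmttttmtt   [A ::= m A m]
ttmttttmAmttttmtt ⇒ ttmttttmmAmmttttmtt   [A ::= m A m]
ttmttttmmAmmttttmtt ⇒ ttmttttmmtAtmmttttmtt   [A ::= t A t]
ttmttttmmtAtmmttttmtt ⇒ ttmttttmmtmAmtmmttttmtt   [A ::= m A m]
ttmttttmmtmAmtmmttttmtt ⇒ ttmttttmmtmtAtmtmmttttmtt   [A ::= t A t]
ttmttttmmtmtAtmtmmttttmtt ⇒ ttmttttmmtmttAttmtmmttttmtt   [A ::= t A t]
ttmttttmmtmttAttmtmmttttmtt ⇒ ttmttttmmtmttttmtmmttttmtt   [A ::= λ]

A ⇒ tAt ⇒ ttAtt ⇒ ttmAmtt ⇒ ttmtAtmtt ⇒ ttmttAttmtt ⇒ ttmtttAtttmtt ⇒ ttmttttAttttmtt ⇒ ttmttttmAmttttmtt ⇒ ttmttttmmAmmttttmtt ⇒ ttmttttmmtAtmmttttmtt ⇒ ttmttttmmtmAmtmmttttmtt ⇒ ttmttttmmtmtAtmtmmttttmtt ⇒ ttmttttmmtmttAttmtmmttttmtt ⇒ ttmttttmmtmttttmtmmttttmtt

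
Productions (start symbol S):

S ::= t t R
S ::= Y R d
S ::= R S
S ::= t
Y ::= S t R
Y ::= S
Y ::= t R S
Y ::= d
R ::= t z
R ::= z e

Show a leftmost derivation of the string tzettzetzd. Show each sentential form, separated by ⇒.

S ⇒ YRd   [S ::= Y R d]
YRd ⇒ tRSRd   [Y ::= t R S]
tRSRd ⇒ tzeSRd   [R ::= z e]
tzeSRd ⇒ tzettRRd   [S ::= t t R]
tzettRRd ⇒ tzettzeRd   [R ::= z e]
tzettzeRd ⇒ tzettzetzd   [R ::= t z]

S⇒YRd⇒tRSRd⇒tzeSRd⇒tzettRRd⇒tzettzeRd⇒tzettzetzd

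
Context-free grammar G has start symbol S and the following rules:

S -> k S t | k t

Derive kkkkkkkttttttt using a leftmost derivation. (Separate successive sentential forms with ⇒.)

S ⇒ kSt   [S -> k S t]
kSt ⇒ kkStt   [S -> k S t]
kkStt ⇒ kkkSttt   [S -> k S t]
kkkSttt ⇒ kkkkStttt   [S -> k S t]
kkkkStttt ⇒ kkkkkSttttt   [S -> k S t]
kkkkkSttttt ⇒ kkkkkkStttttt   [S -> k S t]
kkkkkkStttttt ⇒ kkkkkkkttttttt   [S -> k t]

S⇒kSt⇒kkStt⇒kkkSttt⇒kkkkStttt⇒kkkkkSttttt⇒kkkkkkStttttt⇒kkkkkkkttttttt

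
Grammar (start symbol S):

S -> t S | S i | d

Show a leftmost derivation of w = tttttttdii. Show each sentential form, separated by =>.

S => tS => ttS => tttS => ttttS => tttttS => ttttttS => tttttttS => tttttttSi => tttttttSii => tttttttdii

S => tS   [S -> t S]
tS => ttS   [S -> t S]
ttS => tttS   [S -> t S]
tttS => ttttS   [S -> t S]
ttttS => tttttS   [S -> t S]
tttttS => ttttttS   [S -> t S]
ttttttS => tttttttS   [S -> t S]
tttttttS => tttttttSi   [S -> S i]
tttttttSi => tttttttSii   [S -> S i]
tttttttSii => tttttttdii   [S -> d]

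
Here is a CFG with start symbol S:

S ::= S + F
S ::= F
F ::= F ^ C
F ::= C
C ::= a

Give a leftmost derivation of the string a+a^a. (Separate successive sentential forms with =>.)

S => S+F => F+F => C+F => a+F => a+F^C => a+C^C => a+a^C => a+a^a

S => S+F   [S ::= S + F]
S+F => F+F   [S ::= F]
F+F => C+F   [F ::= C]
C+F => a+F   [C ::= a]
a+F => a+F^C   [F ::= F ^ C]
a+F^C => a+C^C   [F ::= C]
a+C^C => a+a^C   [C ::= a]
a+a^C => a+a^a   [C ::= a]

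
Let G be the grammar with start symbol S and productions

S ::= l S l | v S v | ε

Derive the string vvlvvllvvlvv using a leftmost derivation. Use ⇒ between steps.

S⇒vSv⇒vvSvv⇒vvlSlvv⇒vvlvSvlvv⇒vvlvvSvvlvv⇒vvlvvlSlvvlvv⇒vvlvvllvvlvv

S ⇒ vSv   [S ::= v S v]
vSv ⇒ vvSvv   [S ::= v S v]
vvSvv ⇒ vvlSlvv   [S ::= l S l]
vvlSlvv ⇒ vvlvSvlvv   [S ::= v S v]
vvlvSvlvv ⇒ vvlvvSvvlvv   [S ::= v S v]
vvlvvSvvlvv ⇒ vvlvvlSlvvlvv   [S ::= l S l]
vvlvvlSlvvlvv ⇒ vvlvvllvvlvv   [S ::= ε]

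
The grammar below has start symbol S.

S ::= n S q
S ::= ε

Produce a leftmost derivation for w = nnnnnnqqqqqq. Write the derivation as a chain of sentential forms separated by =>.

S=>nSq=>nnSqq=>nnnSqqq=>nnnnSqqqq=>nnnnnSqqqqq=>nnnnnnSqqqqqq=>nnnnnnqqqqqq

S => nSq   [S ::= n S q]
nSq => nnSqq   [S ::= n S q]
nnSqq => nnnSqqq   [S ::= n S q]
nnnSqqq => nnnnSqqqq   [S ::= n S q]
nnnnSqqqq => nnnnnSqqqqq   [S ::= n S q]
nnnnnSqqqqq => nnnnnnSqqqqqq   [S ::= n S q]
nnnnnnSqqqqqq => nnnnnnqqqqqq   [S ::= ε]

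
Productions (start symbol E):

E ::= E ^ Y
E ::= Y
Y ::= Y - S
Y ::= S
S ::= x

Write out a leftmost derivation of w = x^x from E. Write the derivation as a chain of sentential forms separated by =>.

E => E^Y => Y^Y => S^Y => x^Y => x^S => x^x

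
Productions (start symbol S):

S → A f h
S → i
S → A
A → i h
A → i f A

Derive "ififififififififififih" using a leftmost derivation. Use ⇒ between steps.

S⇒A⇒ifA⇒ififA⇒ifififA⇒ififififA⇒ifififififA⇒ififififififA⇒ifififififififA⇒ififififififififA⇒ifififififififififA⇒ififififififififififA⇒ififififififififififih

S ⇒ A   [S → A]
A ⇒ ifA   [A → i f A]
ifA ⇒ ififA   [A → i f A]
ififA ⇒ ifififA   [A → i f A]
ifififA ⇒ ififififA   [A → i f A]
ififififA ⇒ ifififififA   [A → i f A]
ifififififA ⇒ ififififififA   [A → i f A]
ififififififA ⇒ ifififififififA   [A → i f A]
ifififififififA ⇒ ififififififififA   [A → i f A]
ififififififififA ⇒ ifififififififififA   [A → i f A]
ifififififififififA ⇒ ififififififififififA   [A → i f A]
ififififififififififA ⇒ ififififififififififih   [A → i h]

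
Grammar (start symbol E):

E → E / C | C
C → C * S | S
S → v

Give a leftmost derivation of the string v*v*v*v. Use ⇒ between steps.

E ⇒ C ⇒ C*S ⇒ C*S*S ⇒ C*S*S*S ⇒ S*S*S*S ⇒ v*S*S*S ⇒ v*v*S*S ⇒ v*v*v*S ⇒ v*v*v*v

E ⇒ C   [E → C]
C ⇒ C*S   [C → C * S]
C*S ⇒ C*S*S   [C → C * S]
C*S*S ⇒ C*S*S*S   [C → C * S]
C*S*S*S ⇒ S*S*S*S   [C → S]
S*S*S*S ⇒ v*S*S*S   [S → v]
v*S*S*S ⇒ v*v*S*S   [S → v]
v*v*S*S ⇒ v*v*v*S   [S → v]
v*v*v*S ⇒ v*v*v*v   [S → v]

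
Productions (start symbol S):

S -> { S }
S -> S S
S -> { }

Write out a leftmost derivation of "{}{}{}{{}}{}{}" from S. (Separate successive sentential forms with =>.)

S => SS   [S -> S S]
SS => SSS   [S -> S S]
SSS => {}SS   [S -> { }]
{}SS => {}{}S   [S -> { }]
{}{}S => {}{}SS   [S -> S S]
{}{}SS => {}{}SSS   [S -> S S]
{}{}SSS => {}{}SSSS   [S -> S S]
{}{}SSSS => {}{}{}SSS   [S -> { }]
{}{}{}SSS => {}{}{}{S}SS   [S -> { S }]
{}{}{}{S}SS => {}{}{}{{}}SS   [S -> { }]
{}{}{}{{}}SS => {}{}{}{{}}{}S   [S -> { }]
{}{}{}{{}}{}S => {}{}{}{{}}{}{}   [S -> { }]

S => SS => SSS => {}SS => {}{}S => {}{}SS => {}{}SSS => {}{}SSSS => {}{}{}SSS => {}{}{}{S}SS => {}{}{}{{}}SS => {}{}{}{{}}{}S => {}{}{}{{}}{}{}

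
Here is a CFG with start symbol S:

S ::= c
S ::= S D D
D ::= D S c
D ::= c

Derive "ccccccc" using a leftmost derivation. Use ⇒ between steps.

S ⇒ SDD ⇒ SDDDD ⇒ SDDDDDD ⇒ cDDDDDD ⇒ ccDDDDD ⇒ cccDDDD ⇒ ccccDDD ⇒ cccccDD ⇒ ccccccD ⇒ ccccccc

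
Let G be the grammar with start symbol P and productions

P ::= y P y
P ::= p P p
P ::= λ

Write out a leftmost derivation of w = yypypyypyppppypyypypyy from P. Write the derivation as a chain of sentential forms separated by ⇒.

P ⇒ yPy   [P ::= y P y]
yPy ⇒ yyPyy   [P ::= y P y]
yyPyy ⇒ yypPpyy   [P ::= p P p]
yypPpyy ⇒ yypyPypyy   [P ::= y P y]
yypyPypyy ⇒ yypypPpypyy   [P ::= p P p]
yypypPpypyy ⇒ yypypyPypypyy   [P ::= y P y]
yypypyPypypyy ⇒ yypypyyPyypypyy   [P ::= y P y]
yypypyyPyypypyy ⇒ yypypyypPpyypypyy   [P ::= p P p]
yypypyypPpyypypyy ⇒ yypypyypyPypyypypyy   [P ::= y P y]
yypypyypyPypyypypyy ⇒ yypypyypypPpypyypypyy   [P ::= p P p]
yypypyypypPpypyypypyy ⇒ yypypyypyppPppypyypypyy   [P ::= p P p]
yypypyypyppPppypyypypyy ⇒ yypypyypyppppypyypypyy   [P ::= λ]

P⇒yPy⇒yyPyy⇒yypPpyy⇒yypyPypyy⇒yypypPpypyy⇒yypypyPypypyy⇒yypypyyPyypypyy⇒yypypyypPpyypypyy⇒yypypyypyPypyypypyy⇒yypypyypypPpypyypypyy⇒yypypyypyppPppypyypypyy⇒yypypyypyppppypyypypyy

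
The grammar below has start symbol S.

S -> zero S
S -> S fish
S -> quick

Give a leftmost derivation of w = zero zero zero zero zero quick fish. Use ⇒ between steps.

S ⇒ zero S ⇒ zero zero S ⇒ zero zero zero S ⇒ zero zero zero S fish ⇒ zero zero zero zero S fish ⇒ zero zero zero zero zero S fish ⇒ zero zero zero zero zero quick fish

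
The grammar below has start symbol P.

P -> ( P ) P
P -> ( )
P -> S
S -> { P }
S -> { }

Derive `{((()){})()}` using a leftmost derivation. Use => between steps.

P => S => {P} => {(P)P} => {((P)P)P} => {((())P)P} => {((())S)P} => {((()){})P} => {((()){})()}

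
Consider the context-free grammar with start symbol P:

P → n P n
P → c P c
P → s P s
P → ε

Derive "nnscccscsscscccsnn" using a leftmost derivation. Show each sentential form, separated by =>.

P => nPn => nnPnn => nnsPsnn => nnscPcsnn => nnsccPccsnn => nnscccPcccsnn => nnscccsPscccsnn => nnscccscPcscccsnn => nnscccscsPscscccsnn => nnscccscsscscccsnn

P => nPn   [P → n P n]
nPn => nnPnn   [P → n P n]
nnPnn => nnsPsnn   [P → s P s]
nnsPsnn => nnscPcsnn   [P → c P c]
nnscPcsnn => nnsccPccsnn   [P → c P c]
nnsccPccsnn => nnscccPcccsnn   [P → c P c]
nnscccPcccsnn => nnscccsPscccsnn   [P → s P s]
nnscccsPscccsnn => nnscccscPcscccsnn   [P → c P c]
nnscccscPcscccsnn => nnscccscsPscscccsnn   [P → s P s]
nnscccscsPscscccsnn => nnscccscsscscccsnn   [P → ε]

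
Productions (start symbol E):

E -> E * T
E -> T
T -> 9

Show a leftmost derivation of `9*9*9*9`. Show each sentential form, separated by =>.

E => E*T   [E -> E * T]
E*T => E*T*T   [E -> E * T]
E*T*T => E*T*T*T   [E -> E * T]
E*T*T*T => T*T*T*T   [E -> T]
T*T*T*T => 9*T*T*T   [T -> 9]
9*T*T*T => 9*9*T*T   [T -> 9]
9*9*T*T => 9*9*9*T   [T -> 9]
9*9*9*T => 9*9*9*9   [T -> 9]

E=>E*T=>E*T*T=>E*T*T*T=>T*T*T*T=>9*T*T*T=>9*9*T*T=>9*9*9*T=>9*9*9*9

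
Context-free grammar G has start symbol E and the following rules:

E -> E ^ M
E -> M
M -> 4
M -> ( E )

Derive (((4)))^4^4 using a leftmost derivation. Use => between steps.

E => E^M => E^M^M => M^M^M => (E)^M^M => (M)^M^M => ((E))^M^M => ((M))^M^M => (((E)))^M^M => (((M)))^M^M => (((4)))^M^M => (((4)))^4^M => (((4)))^4^4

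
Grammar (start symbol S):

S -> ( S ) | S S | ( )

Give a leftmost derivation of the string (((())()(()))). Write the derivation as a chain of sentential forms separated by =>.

S => (S) => ((S)) => ((SS)) => (((S)S)) => (((())S)) => (((())SS)) => (((())()S)) => (((())()(S))) => (((())()(())))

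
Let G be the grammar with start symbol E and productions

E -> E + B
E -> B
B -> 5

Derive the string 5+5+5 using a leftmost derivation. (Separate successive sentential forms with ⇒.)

E ⇒ E+B   [E -> E + B]
E+B ⇒ E+B+B   [E -> E + B]
E+B+B ⇒ B+B+B   [E -> B]
B+B+B ⇒ 5+B+B   [B -> 5]
5+B+B ⇒ 5+5+B   [B -> 5]
5+5+B ⇒ 5+5+5   [B -> 5]

E ⇒ E+B ⇒ E+B+B ⇒ B+B+B ⇒ 5+B+B ⇒ 5+5+B ⇒ 5+5+5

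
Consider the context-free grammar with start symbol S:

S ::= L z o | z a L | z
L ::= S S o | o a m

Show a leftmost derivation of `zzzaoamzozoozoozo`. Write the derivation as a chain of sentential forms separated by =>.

S => Lzo   [S ::= L z o]
Lzo => SSozo   [L ::= S S o]
SSozo => zSozo   [S ::= z]
zSozo => zLzoozo   [S ::= L z o]
zLzoozo => zSSozoozo   [L ::= S S o]
zSSozoozo => zzSozoozo   [S ::= z]
zzSozoozo => zzzaLozoozo   [S ::= z a L]
zzzaLozoozo => zzzaSSoozoozo   [L ::= S S o]
zzzaSSoozoozo => zzzaLzoSoozoozo   [S ::= L z o]
zzzaLzoSoozoozo => zzzaoamzoSoozoozo   [L ::= o a m]
zzzaoamzoSoozoozo => zzzaoamzozoozoozo   [S ::= z]

S => Lzo => SSozo => zSozo => zLzoozo => zSSozoozo => zzSozoozo => zzzaLozoozo => zzzaSSoozoozo => zzzaLzoSoozoozo => zzzaoamzoSoozoozo => zzzaoamzozoozoozo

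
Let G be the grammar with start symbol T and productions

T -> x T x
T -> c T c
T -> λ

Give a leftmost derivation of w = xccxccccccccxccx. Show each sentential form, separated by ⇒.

T ⇒ xTx   [T -> x T x]
xTx ⇒ xcTcx   [T -> c T c]
xcTcx ⇒ xccTccx   [T -> c T c]
xccTccx ⇒ xccxTxccx   [T -> x T x]
xccxTxccx ⇒ xccxcTcxccx   [T -> c T c]
xccxcTcxccx ⇒ xccxccTccxccx   [T -> c T c]
xccxccTccxccx ⇒ xccxcccTcccxccx   [T -> c T c]
xccxcccTcccxccx ⇒ xccxccccTccccxccx   [T -> c T c]
xccxccccTccccxccx ⇒ xccxccccccccxccx   [T -> λ]

T⇒xTx⇒xcTcx⇒xccTccx⇒xccxTxccx⇒xccxcTcxccx⇒xccxccTccxccx⇒xccxcccTcccxccx⇒xccxccccTccccxccx⇒xccxccccccccxccx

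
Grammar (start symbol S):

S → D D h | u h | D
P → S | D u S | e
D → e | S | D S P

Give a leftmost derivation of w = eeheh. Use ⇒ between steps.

S⇒DDh⇒SDh⇒DDhDh⇒eDhDh⇒eehDh⇒eeheh

S ⇒ DDh   [S → D D h]
DDh ⇒ SDh   [D → S]
SDh ⇒ DDhDh   [S → D D h]
DDhDh ⇒ eDhDh   [D → e]
eDhDh ⇒ eehDh   [D → e]
eehDh ⇒ eeheh   [D → e]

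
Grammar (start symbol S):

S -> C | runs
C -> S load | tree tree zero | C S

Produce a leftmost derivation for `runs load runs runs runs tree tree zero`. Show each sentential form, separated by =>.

S => C => C S => C S S => C S S S => C S S S S => S load S S S S => runs load S S S S => runs load runs S S S => runs load runs runs S S => runs load runs runs runs S => runs load runs runs runs C => runs load runs runs runs tree tree zero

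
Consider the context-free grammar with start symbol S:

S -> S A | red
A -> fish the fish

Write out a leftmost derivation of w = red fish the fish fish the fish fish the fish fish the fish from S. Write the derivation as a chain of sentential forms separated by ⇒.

S ⇒ S A   [S -> S A]
S A ⇒ S A A   [S -> S A]
S A A ⇒ S A A A   [S -> S A]
S A A A ⇒ S A A A A   [S -> S A]
S A A A A ⇒ red A A A A   [S -> red]
red A A A A ⇒ red fish the fish A A A   [A -> fish the fish]
red fish the fish A A A ⇒ red fish the fish fish the fish A A   [A -> fish the fish]
red fish the fish fish the fish A A ⇒ red fish the fish fish the fish fish the fish A   [A -> fish the fish]
red fish the fish fish the fish fish the fish A ⇒ red fish the fish fish the fish fish the fish fish the fish   [A -> fish the fish]

S ⇒ S A ⇒ S A A ⇒ S A A A ⇒ S A A A A ⇒ red A A A A ⇒ red fish the fish A A A ⇒ red fish the fish fish the fish A A ⇒ red fish the fish fish the fish fish the fish A ⇒ red fish the fish fish the fish fish the fish fish the fish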